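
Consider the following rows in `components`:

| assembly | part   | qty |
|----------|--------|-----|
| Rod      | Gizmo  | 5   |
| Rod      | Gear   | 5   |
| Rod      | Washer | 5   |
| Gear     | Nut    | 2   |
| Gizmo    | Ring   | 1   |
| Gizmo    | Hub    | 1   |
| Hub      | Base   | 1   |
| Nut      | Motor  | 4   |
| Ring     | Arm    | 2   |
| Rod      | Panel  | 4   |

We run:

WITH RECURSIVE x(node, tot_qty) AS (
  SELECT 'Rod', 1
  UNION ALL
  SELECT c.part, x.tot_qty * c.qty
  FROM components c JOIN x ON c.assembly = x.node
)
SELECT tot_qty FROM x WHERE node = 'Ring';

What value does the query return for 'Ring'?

5

Base: (Rod, tot_qty=1).
Iteration 1: components of {Rod} -> Gear = 1*5 = 5, Gizmo = 1*5 = 5, Panel = 1*4 = 4, Washer = 1*5 = 5.
Iteration 2: components of {Gear,Gizmo,Panel,Washer} -> Hub = 5*1 = 5, Nut = 5*2 = 10, Ring = 5*1 = 5.
Iteration 3: components of {Hub,Nut,Ring} -> Arm = 5*2 = 10, Base = 5*1 = 5, Motor = 10*4 = 40.
Iteration 4: no further components; recursion stops.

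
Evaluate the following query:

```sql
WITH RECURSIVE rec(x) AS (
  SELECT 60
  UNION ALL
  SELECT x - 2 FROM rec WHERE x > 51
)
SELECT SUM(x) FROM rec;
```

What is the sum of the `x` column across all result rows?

Base: x=60.
Iteration 1: 60 > 51 holds -> x = 60 - 2 = 58.
Iteration 2: 58 > 51 holds -> x = 58 - 2 = 56.
Iteration 3: 56 > 51 holds -> x = 56 - 2 = 54.
Iteration 4: 54 > 51 holds -> x = 54 - 2 = 52.
Iteration 5: 52 > 51 holds -> x = 52 - 2 = 50.
Iteration 6: 50 > 51 fails; recursion stops.
SUM(x) = 60 + 58 + 56 + 54 + 52 + 50 = 330.

330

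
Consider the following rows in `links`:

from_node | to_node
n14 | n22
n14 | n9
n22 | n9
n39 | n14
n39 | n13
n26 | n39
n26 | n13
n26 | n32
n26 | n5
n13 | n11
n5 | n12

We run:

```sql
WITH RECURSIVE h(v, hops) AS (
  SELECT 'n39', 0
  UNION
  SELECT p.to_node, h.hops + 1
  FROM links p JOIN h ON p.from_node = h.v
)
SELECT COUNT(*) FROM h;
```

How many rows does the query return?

7

Base: (n39, hops=0).
Iteration 1: edges from {n39} -> (n13, hops=1), (n14, hops=1).
Iteration 2: edges from {n13,n14} -> (n11, hops=2), (n22, hops=2), (n9, hops=2).
Iteration 3: edges from {n11,n22,n9} -> (n9, hops=3).
Iteration 4: no outgoing edges from {n9}; recursion stops.
Total rows emitted: 7.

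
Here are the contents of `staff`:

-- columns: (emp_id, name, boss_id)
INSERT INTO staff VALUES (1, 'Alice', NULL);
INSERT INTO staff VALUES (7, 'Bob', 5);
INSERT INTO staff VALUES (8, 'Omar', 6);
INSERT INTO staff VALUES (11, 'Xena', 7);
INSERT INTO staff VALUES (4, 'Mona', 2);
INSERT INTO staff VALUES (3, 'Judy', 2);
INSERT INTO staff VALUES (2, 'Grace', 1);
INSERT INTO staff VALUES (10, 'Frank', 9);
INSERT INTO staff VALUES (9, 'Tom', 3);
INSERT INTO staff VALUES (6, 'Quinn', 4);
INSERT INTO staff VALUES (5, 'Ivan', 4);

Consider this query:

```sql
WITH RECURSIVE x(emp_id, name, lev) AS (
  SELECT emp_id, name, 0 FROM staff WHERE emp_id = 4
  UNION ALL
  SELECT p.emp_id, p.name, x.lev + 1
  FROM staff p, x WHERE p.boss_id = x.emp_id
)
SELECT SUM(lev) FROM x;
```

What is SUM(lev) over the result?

Base: emp_id=4 (Mona) at lev 0.
Iteration 1: rows with boss_id in {4} -> Ivan (id 5, lev 1), Quinn (id 6, lev 1).
Iteration 2: rows with boss_id in {5,6} -> Bob (id 7, lev 2), Omar (id 8, lev 2).
Iteration 3: rows with boss_id in {7,8} -> Xena (id 11, lev 3).
Iteration 4: no rows with boss_id in {11}; recursion stops.
SUM(lev) = 0 + 1 + 1 + 2 + 2 + 3 = 9.

9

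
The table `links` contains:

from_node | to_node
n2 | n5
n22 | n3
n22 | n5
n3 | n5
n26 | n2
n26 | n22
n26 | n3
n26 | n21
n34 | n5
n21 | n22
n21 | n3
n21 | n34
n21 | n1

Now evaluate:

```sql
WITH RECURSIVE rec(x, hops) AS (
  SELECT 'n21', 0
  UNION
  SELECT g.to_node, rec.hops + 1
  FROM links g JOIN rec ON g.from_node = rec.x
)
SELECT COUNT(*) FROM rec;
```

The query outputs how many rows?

8

Base: (n21, hops=0).
Iteration 1: edges from {n21} -> (n1, hops=1), (n22, hops=1), (n3, hops=1), (n34, hops=1).
Iteration 2: edges from {n1,n22,n3,n34} -> (n3, hops=2), (n5, hops=2). [UNION drops 2 duplicate row(s)]
Iteration 3: edges from {n3,n5} -> (n5, hops=3).
Iteration 4: no outgoing edges from {n5}; recursion stops.
Total rows emitted: 8.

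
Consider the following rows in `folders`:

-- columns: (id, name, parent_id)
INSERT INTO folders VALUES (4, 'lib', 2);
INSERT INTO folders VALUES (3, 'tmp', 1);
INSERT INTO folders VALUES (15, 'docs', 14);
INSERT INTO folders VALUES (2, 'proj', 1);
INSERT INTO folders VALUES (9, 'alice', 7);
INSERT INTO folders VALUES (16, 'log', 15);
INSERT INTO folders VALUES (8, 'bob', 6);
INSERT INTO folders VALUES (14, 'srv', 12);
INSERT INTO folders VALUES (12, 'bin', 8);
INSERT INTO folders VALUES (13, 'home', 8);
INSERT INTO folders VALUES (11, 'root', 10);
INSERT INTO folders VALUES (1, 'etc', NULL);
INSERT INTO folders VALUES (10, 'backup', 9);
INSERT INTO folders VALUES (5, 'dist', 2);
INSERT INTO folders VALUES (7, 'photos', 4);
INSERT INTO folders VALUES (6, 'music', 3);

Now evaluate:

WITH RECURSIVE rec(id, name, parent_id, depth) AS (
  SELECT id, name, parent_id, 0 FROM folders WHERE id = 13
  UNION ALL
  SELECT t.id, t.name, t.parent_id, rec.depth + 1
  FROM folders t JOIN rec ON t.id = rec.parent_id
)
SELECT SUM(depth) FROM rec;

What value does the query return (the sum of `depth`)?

10

Base: id=13 (home), parent_id=8, depth 0.
Iteration 1: join on id=8 -> bob (id 8, parent_id=6, depth 1).
Iteration 2: join on id=6 -> music (id 6, parent_id=3, depth 2).
Iteration 3: join on id=3 -> tmp (id 3, parent_id=1, depth 3).
Iteration 4: join on id=1 -> etc (id 1, parent_id=NULL, depth 4).
Iteration 5: parent_id is NULL; no match; recursion stops.
SUM(depth) = 0 + 1 + 2 + 3 + 4 = 10.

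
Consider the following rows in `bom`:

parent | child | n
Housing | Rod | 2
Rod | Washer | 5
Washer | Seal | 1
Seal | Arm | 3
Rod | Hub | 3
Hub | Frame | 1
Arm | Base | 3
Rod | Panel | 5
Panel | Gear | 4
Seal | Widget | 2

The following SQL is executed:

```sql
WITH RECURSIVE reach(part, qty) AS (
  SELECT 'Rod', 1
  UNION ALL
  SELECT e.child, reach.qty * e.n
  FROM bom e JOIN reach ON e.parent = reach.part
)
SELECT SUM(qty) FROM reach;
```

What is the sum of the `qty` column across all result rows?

112

Base: (Rod, qty=1).
Iteration 1: components of {Rod} -> Hub = 1*3 = 3, Panel = 1*5 = 5, Washer = 1*5 = 5.
Iteration 2: components of {Hub,Panel,Washer} -> Frame = 3*1 = 3, Gear = 5*4 = 20, Seal = 5*1 = 5.
Iteration 3: components of {Frame,Gear,Seal} -> Arm = 5*3 = 15, Widget = 5*2 = 10.
Iteration 4: components of {Arm,Widget} -> Base = 15*3 = 45.
Iteration 5: no further components; recursion stops.
SUM(qty) = 1 + 5 + 3 + 5 + 5 + 3 + 20 + 15 + 10 + 45 = 112.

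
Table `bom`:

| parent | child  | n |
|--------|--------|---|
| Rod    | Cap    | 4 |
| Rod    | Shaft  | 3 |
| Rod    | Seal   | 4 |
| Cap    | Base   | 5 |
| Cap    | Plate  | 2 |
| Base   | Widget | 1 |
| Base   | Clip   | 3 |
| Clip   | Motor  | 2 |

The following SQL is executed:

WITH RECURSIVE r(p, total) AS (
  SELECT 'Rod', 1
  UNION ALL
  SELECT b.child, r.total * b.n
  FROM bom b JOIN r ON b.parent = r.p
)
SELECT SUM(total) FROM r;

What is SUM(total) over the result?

Base: (Rod, total=1).
Iteration 1: components of {Rod} -> Cap = 1*4 = 4, Seal = 1*4 = 4, Shaft = 1*3 = 3.
Iteration 2: components of {Cap,Seal,Shaft} -> Base = 4*5 = 20, Plate = 4*2 = 8.
Iteration 3: components of {Base,Plate} -> Clip = 20*3 = 60, Widget = 20*1 = 20.
Iteration 4: components of {Clip,Widget} -> Motor = 60*2 = 120.
Iteration 5: no further components; recursion stops.
SUM(total) = 1 + 4 + 3 + 4 + 20 + 8 + 20 + 60 + 120 = 240.

240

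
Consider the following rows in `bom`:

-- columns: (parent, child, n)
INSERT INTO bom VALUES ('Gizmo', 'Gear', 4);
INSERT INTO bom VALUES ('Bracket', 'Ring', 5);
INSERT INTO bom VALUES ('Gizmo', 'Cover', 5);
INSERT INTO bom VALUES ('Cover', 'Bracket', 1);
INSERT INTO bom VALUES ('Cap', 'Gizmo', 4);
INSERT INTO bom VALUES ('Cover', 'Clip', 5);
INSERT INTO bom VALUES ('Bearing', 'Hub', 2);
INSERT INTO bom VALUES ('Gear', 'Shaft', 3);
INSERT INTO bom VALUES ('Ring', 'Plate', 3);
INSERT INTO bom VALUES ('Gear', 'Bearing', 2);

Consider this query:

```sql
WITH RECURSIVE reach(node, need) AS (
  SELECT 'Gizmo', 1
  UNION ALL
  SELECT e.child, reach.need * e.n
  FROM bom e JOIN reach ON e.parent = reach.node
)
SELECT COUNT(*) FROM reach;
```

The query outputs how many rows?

Base: (Gizmo, need=1).
Iteration 1: components of {Gizmo} -> Cover = 1*5 = 5, Gear = 1*4 = 4.
Iteration 2: components of {Cover,Gear} -> Bearing = 4*2 = 8, Bracket = 5*1 = 5, Clip = 5*5 = 25, Shaft = 4*3 = 12.
Iteration 3: components of {Bearing,Bracket,Clip,Shaft} -> Hub = 8*2 = 16, Ring = 5*5 = 25.
Iteration 4: components of {Hub,Ring} -> Plate = 25*3 = 75.
Iteration 5: no further components; recursion stops.
Total rows emitted: 10.

10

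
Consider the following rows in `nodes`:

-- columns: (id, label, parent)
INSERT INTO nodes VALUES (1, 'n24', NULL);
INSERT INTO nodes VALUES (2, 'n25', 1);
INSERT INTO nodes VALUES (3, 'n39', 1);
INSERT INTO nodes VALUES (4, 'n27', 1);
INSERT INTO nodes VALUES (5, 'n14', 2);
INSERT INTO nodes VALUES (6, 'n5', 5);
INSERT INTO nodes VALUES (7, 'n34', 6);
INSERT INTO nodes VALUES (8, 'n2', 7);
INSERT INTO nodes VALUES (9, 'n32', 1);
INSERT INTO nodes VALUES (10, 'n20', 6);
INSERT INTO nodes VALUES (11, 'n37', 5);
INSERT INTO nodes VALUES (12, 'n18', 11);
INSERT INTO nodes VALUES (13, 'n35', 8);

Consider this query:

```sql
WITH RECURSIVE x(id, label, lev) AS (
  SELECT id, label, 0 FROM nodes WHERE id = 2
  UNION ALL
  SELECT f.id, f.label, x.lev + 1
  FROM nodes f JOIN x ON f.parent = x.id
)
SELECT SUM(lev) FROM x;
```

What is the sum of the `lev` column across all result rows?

Base: id=2 (n25) at lev 0.
Iteration 1: rows with parent in {2} -> n14 (id 5, lev 1).
Iteration 2: rows with parent in {5} -> n5 (id 6, lev 2), n37 (id 11, lev 2).
Iteration 3: rows with parent in {6,11} -> n34 (id 7, lev 3), n20 (id 10, lev 3), n18 (id 12, lev 3).
Iteration 4: rows with parent in {7,10,12} -> n2 (id 8, lev 4).
Iteration 5: rows with parent in {8} -> n35 (id 13, lev 5).
Iteration 6: no rows with parent in {13}; recursion stops.
SUM(lev) = 0 + 1 + 2 + 2 + 3 + 3 + 3 + 4 + 5 = 23.

23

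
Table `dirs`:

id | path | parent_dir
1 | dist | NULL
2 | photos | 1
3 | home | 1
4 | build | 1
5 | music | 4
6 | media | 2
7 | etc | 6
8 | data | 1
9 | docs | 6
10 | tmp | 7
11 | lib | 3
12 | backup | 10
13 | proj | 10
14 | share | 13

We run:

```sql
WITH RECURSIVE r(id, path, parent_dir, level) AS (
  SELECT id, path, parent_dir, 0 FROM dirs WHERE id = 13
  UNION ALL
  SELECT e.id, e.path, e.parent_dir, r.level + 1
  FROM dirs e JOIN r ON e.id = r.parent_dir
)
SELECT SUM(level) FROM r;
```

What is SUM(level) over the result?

15

Base: id=13 (proj), parent_dir=10, level 0.
Iteration 1: join on id=10 -> tmp (id 10, parent_dir=7, level 1).
Iteration 2: join on id=7 -> etc (id 7, parent_dir=6, level 2).
Iteration 3: join on id=6 -> media (id 6, parent_dir=2, level 3).
Iteration 4: join on id=2 -> photos (id 2, parent_dir=1, level 4).
Iteration 5: join on id=1 -> dist (id 1, parent_dir=NULL, level 5).
Iteration 6: parent_dir is NULL; no match; recursion stops.
SUM(level) = 0 + 1 + 2 + 3 + 4 + 5 = 15.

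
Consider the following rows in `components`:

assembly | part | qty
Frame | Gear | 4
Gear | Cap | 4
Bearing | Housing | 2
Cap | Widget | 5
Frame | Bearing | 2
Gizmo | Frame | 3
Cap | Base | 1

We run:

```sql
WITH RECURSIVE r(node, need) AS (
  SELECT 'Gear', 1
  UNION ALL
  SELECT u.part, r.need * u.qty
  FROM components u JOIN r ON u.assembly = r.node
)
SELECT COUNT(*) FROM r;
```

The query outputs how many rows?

Base: (Gear, need=1).
Iteration 1: components of {Gear} -> Cap = 1*4 = 4.
Iteration 2: components of {Cap} -> Base = 4*1 = 4, Widget = 4*5 = 20.
Iteration 3: no further components; recursion stops.
Total rows emitted: 4.

4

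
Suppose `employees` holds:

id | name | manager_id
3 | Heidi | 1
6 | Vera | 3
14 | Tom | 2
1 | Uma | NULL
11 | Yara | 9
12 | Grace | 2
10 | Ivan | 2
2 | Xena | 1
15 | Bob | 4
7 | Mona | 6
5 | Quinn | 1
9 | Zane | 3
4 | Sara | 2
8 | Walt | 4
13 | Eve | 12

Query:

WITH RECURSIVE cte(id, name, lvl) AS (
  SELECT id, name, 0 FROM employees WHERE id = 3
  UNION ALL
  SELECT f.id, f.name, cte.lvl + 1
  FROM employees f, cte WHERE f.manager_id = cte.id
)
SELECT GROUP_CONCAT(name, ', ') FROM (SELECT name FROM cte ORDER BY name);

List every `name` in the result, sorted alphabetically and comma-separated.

Base: id=3 (Heidi) at lvl 0.
Iteration 1: rows with manager_id in {3} -> Vera (id 6, lvl 1), Zane (id 9, lvl 1).
Iteration 2: rows with manager_id in {6,9} -> Mona (id 7, lvl 2), Yara (id 11, lvl 2).
Iteration 3: no rows with manager_id in {7,11}; recursion stops.

Heidi, Mona, Vera, Yara, Zane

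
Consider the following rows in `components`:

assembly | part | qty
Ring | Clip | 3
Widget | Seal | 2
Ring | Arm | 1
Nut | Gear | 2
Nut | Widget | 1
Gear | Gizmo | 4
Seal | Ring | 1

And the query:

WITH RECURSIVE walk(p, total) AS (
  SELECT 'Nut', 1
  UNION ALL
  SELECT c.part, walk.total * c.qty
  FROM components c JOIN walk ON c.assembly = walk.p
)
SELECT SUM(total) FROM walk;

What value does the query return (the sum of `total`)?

Base: (Nut, total=1).
Iteration 1: components of {Nut} -> Gear = 1*2 = 2, Widget = 1*1 = 1.
Iteration 2: components of {Gear,Widget} -> Gizmo = 2*4 = 8, Seal = 1*2 = 2.
Iteration 3: components of {Gizmo,Seal} -> Ring = 2*1 = 2.
Iteration 4: components of {Ring} -> Arm = 2*1 = 2, Clip = 2*3 = 6.
Iteration 5: no further components; recursion stops.
SUM(total) = 1 + 2 + 1 + 8 + 2 + 2 + 6 + 2 = 24.

24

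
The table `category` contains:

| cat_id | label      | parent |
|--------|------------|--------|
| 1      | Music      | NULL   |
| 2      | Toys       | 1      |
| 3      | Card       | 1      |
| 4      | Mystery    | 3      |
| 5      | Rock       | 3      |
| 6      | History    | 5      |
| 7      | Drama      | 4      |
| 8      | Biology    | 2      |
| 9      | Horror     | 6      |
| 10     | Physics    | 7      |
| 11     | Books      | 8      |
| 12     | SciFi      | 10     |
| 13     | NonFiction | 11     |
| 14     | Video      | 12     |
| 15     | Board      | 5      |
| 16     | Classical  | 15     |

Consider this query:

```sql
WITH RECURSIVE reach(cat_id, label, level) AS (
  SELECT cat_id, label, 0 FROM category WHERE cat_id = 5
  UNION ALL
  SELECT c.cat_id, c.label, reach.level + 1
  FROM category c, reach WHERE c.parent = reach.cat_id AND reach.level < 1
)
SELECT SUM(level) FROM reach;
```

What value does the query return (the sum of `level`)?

Base: cat_id=5 (Rock) at level 0.
Iteration 1: rows with parent in {5} -> History (id 6, level 1), Board (id 15, level 1).
Iteration 2: level < 1 fails for all current rows; recursion stops.
SUM(level) = 0 + 1 + 1 = 2.

2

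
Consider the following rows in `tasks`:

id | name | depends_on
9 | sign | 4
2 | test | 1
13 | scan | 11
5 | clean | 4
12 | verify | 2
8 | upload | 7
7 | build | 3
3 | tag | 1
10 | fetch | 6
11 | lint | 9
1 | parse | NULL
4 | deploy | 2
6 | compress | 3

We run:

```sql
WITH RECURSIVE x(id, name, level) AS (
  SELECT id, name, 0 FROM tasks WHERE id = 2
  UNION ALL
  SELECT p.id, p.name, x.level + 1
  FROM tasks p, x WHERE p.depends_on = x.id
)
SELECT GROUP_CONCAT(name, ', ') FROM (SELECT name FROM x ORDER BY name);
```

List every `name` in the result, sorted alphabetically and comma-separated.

Base: id=2 (test) at level 0.
Iteration 1: rows with depends_on in {2} -> deploy (id 4, level 1), verify (id 12, level 1).
Iteration 2: rows with depends_on in {4,12} -> clean (id 5, level 2), sign (id 9, level 2).
Iteration 3: rows with depends_on in {5,9} -> lint (id 11, level 3).
Iteration 4: rows with depends_on in {11} -> scan (id 13, level 4).
Iteration 5: no rows with depends_on in {13}; recursion stops.

clean, deploy, lint, scan, sign, test, verify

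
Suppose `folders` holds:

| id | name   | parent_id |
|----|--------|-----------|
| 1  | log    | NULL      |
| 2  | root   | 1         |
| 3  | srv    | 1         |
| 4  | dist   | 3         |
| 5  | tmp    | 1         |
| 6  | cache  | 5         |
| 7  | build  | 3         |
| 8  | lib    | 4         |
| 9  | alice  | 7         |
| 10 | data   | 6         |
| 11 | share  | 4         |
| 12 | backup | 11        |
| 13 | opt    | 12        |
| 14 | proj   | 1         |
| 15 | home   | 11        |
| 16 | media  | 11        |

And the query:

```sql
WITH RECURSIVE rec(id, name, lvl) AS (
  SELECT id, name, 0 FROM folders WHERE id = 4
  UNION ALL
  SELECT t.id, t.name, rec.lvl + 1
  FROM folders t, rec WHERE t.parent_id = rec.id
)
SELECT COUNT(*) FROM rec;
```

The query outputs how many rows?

7

Base: id=4 (dist) at lvl 0.
Iteration 1: rows with parent_id in {4} -> lib (id 8, lvl 1), share (id 11, lvl 1).
Iteration 2: rows with parent_id in {8,11} -> backup (id 12, lvl 2), home (id 15, lvl 2), media (id 16, lvl 2).
Iteration 3: rows with parent_id in {12,15,16} -> opt (id 13, lvl 3).
Iteration 4: no rows with parent_id in {13}; recursion stops.
Total rows emitted: 7.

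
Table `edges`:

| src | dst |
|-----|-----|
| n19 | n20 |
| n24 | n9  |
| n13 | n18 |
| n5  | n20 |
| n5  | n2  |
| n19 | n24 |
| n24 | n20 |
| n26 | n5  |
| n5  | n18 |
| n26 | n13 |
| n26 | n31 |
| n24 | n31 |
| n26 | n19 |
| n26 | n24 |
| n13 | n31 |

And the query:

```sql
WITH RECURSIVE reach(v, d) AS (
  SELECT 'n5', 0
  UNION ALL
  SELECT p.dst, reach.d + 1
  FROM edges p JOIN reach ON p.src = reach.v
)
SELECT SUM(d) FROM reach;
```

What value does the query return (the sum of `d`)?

3

Base: (n5, d=0).
Iteration 1: edges from {n5} -> (n18, d=1), (n2, d=1), (n20, d=1).
Iteration 2: no outgoing edges from {n18,n2,n20}; recursion stops.
SUM(d) = 0 + 1 + 1 + 1 = 3.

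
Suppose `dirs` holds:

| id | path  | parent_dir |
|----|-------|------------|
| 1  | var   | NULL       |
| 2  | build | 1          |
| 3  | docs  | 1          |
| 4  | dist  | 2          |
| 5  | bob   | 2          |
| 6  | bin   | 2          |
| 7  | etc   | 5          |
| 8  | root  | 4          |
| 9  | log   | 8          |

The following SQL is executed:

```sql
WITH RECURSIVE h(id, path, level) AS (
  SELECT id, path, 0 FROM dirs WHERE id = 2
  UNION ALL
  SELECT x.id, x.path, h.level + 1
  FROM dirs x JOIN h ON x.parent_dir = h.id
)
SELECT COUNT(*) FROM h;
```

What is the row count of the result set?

Base: id=2 (build) at level 0.
Iteration 1: rows with parent_dir in {2} -> dist (id 4, level 1), bob (id 5, level 1), bin (id 6, level 1).
Iteration 2: rows with parent_dir in {4,5,6} -> etc (id 7, level 2), root (id 8, level 2).
Iteration 3: rows with parent_dir in {7,8} -> log (id 9, level 3).
Iteration 4: no rows with parent_dir in {9}; recursion stops.
Total rows emitted: 7.

7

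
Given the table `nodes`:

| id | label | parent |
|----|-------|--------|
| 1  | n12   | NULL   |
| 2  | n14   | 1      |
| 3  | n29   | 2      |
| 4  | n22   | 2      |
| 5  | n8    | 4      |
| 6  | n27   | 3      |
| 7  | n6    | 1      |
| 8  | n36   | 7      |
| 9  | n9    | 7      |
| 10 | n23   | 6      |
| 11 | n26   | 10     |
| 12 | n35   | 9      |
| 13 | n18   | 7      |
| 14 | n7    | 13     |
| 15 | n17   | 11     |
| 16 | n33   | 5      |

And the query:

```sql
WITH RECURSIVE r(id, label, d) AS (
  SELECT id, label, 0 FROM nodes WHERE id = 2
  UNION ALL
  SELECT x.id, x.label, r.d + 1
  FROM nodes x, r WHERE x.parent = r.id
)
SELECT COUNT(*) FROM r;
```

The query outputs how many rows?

9

Base: id=2 (n14) at d 0.
Iteration 1: rows with parent in {2} -> n29 (id 3, d 1), n22 (id 4, d 1).
Iteration 2: rows with parent in {3,4} -> n8 (id 5, d 2), n27 (id 6, d 2).
Iteration 3: rows with parent in {5,6} -> n23 (id 10, d 3), n33 (id 16, d 3).
Iteration 4: rows with parent in {10,16} -> n26 (id 11, d 4).
Iteration 5: rows with parent in {11} -> n17 (id 15, d 5).
Iteration 6: no rows with parent in {15}; recursion stops.
Total rows emitted: 9.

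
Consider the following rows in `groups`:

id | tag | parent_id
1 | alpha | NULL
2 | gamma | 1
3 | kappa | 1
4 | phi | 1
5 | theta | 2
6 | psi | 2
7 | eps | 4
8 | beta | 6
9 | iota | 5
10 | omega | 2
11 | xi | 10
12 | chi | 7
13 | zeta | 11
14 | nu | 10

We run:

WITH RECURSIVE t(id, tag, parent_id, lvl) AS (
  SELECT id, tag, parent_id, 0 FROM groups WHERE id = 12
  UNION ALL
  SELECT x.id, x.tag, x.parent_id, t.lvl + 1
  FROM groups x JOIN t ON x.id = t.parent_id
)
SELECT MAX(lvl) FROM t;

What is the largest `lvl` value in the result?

3

Base: id=12 (chi), parent_id=7, lvl 0.
Iteration 1: join on id=7 -> eps (id 7, parent_id=4, lvl 1).
Iteration 2: join on id=4 -> phi (id 4, parent_id=1, lvl 2).
Iteration 3: join on id=1 -> alpha (id 1, parent_id=NULL, lvl 3).
Iteration 4: parent_id is NULL; no match; recursion stops.
lvl values: 0, 1, 2, 3; the maximum is 3.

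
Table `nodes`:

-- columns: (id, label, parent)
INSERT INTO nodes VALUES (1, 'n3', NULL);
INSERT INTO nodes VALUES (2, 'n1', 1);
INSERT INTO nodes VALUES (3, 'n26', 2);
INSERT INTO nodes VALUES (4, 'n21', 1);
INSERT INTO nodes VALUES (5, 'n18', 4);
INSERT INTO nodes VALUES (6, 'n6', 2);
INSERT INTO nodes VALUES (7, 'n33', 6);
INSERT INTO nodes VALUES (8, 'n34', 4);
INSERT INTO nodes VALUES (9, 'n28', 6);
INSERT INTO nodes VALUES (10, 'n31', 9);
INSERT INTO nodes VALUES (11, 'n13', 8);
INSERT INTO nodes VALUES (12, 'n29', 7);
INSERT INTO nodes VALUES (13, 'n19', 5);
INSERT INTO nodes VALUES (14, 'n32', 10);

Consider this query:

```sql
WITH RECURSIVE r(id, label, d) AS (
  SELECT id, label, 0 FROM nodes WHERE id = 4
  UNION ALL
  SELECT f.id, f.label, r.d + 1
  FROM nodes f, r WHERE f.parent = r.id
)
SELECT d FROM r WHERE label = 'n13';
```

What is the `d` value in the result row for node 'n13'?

2

Base: id=4 (n21) at d 0.
Iteration 1: rows with parent in {4} -> n18 (id 5, d 1), n34 (id 8, d 1).
Iteration 2: rows with parent in {5,8} -> n13 (id 11, d 2), n19 (id 13, d 2).
Iteration 3: no rows with parent in {11,13}; recursion stops.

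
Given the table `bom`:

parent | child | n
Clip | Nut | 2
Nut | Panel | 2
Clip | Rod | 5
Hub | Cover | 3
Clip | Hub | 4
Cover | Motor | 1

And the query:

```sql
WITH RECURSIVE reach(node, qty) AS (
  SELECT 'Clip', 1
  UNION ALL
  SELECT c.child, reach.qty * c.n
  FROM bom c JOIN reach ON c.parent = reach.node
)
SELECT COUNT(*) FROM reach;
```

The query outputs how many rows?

7

Base: (Clip, qty=1).
Iteration 1: components of {Clip} -> Hub = 1*4 = 4, Nut = 1*2 = 2, Rod = 1*5 = 5.
Iteration 2: components of {Hub,Nut,Rod} -> Cover = 4*3 = 12, Panel = 2*2 = 4.
Iteration 3: components of {Cover,Panel} -> Motor = 12*1 = 12.
Iteration 4: no further components; recursion stops.
Total rows emitted: 7.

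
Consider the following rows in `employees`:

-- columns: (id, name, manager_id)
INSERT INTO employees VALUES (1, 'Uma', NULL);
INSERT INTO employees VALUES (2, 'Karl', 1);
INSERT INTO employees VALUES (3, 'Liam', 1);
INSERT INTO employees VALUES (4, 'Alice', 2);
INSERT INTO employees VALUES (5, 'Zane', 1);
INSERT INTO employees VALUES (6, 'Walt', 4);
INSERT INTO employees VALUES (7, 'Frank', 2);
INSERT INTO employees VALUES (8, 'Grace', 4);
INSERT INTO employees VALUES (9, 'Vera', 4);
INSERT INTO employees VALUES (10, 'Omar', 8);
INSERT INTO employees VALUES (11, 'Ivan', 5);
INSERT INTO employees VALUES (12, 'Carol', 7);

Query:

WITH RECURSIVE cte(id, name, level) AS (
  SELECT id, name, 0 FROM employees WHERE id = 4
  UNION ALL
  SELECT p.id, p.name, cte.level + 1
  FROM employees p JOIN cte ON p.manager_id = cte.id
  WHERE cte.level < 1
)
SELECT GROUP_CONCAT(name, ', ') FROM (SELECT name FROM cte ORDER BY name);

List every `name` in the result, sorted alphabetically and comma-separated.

Base: id=4 (Alice) at level 0.
Iteration 1: rows with manager_id in {4} -> Walt (id 6, level 1), Grace (id 8, level 1), Vera (id 9, level 1).
Iteration 2: level < 1 fails for all current rows; recursion stops.

Alice, Grace, Vera, Walt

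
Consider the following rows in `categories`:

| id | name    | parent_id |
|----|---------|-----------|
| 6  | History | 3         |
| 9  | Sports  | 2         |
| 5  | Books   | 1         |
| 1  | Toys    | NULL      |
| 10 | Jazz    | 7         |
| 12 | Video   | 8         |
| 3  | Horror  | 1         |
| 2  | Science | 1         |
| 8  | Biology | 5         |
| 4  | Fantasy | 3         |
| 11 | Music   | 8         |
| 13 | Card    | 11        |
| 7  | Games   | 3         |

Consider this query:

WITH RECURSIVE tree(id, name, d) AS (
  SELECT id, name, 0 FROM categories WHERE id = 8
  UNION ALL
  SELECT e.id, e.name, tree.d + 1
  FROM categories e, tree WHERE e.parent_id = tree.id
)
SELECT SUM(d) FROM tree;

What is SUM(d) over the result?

Base: id=8 (Biology) at d 0.
Iteration 1: rows with parent_id in {8} -> Music (id 11, d 1), Video (id 12, d 1).
Iteration 2: rows with parent_id in {11,12} -> Card (id 13, d 2).
Iteration 3: no rows with parent_id in {13}; recursion stops.
SUM(d) = 0 + 1 + 1 + 2 = 4.

4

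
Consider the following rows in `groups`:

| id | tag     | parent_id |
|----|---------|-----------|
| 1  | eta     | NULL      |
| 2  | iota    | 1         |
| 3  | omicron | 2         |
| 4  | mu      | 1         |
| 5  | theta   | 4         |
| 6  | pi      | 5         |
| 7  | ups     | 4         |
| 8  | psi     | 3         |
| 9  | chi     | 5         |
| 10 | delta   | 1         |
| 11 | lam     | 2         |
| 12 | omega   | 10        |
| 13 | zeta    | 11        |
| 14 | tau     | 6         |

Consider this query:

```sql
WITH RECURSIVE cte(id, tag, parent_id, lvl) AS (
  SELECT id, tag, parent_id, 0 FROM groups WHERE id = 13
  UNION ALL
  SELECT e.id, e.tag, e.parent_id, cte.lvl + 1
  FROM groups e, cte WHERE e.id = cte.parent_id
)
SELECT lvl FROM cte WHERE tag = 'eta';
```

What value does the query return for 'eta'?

Base: id=13 (zeta), parent_id=11, lvl 0.
Iteration 1: join on id=11 -> lam (id 11, parent_id=2, lvl 1).
Iteration 2: join on id=2 -> iota (id 2, parent_id=1, lvl 2).
Iteration 3: join on id=1 -> eta (id 1, parent_id=NULL, lvl 3).
Iteration 4: parent_id is NULL; no match; recursion stops.

3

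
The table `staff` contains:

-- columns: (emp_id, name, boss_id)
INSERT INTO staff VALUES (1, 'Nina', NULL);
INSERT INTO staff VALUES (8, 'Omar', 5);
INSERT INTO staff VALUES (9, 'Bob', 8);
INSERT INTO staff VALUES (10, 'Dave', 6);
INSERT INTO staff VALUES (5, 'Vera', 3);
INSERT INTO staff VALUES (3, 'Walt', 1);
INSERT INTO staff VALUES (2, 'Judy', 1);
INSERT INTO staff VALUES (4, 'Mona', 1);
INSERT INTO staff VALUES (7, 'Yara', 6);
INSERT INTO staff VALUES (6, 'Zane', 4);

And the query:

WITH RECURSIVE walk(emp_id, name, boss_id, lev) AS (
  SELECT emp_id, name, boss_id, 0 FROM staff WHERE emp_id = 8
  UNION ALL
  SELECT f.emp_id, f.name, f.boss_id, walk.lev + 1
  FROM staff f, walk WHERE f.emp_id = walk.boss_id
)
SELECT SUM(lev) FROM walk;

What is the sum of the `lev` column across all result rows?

Base: emp_id=8 (Omar), boss_id=5, lev 0.
Iteration 1: join on emp_id=5 -> Vera (id 5, boss_id=3, lev 1).
Iteration 2: join on emp_id=3 -> Walt (id 3, boss_id=1, lev 2).
Iteration 3: join on emp_id=1 -> Nina (id 1, boss_id=NULL, lev 3).
Iteration 4: boss_id is NULL; no match; recursion stops.
SUM(lev) = 0 + 1 + 2 + 3 = 6.

6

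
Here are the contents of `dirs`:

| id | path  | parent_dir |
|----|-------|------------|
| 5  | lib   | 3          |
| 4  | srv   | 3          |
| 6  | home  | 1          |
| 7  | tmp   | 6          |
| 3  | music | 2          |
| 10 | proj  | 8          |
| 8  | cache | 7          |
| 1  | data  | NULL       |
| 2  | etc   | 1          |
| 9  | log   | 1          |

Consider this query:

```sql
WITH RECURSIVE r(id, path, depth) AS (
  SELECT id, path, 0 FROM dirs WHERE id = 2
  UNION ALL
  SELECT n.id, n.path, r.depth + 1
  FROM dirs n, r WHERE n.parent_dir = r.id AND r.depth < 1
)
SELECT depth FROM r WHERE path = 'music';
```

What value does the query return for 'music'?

1

Base: id=2 (etc) at depth 0.
Iteration 1: rows with parent_dir in {2} -> music (id 3, depth 1).
Iteration 2: depth < 1 fails for all current rows; recursion stops.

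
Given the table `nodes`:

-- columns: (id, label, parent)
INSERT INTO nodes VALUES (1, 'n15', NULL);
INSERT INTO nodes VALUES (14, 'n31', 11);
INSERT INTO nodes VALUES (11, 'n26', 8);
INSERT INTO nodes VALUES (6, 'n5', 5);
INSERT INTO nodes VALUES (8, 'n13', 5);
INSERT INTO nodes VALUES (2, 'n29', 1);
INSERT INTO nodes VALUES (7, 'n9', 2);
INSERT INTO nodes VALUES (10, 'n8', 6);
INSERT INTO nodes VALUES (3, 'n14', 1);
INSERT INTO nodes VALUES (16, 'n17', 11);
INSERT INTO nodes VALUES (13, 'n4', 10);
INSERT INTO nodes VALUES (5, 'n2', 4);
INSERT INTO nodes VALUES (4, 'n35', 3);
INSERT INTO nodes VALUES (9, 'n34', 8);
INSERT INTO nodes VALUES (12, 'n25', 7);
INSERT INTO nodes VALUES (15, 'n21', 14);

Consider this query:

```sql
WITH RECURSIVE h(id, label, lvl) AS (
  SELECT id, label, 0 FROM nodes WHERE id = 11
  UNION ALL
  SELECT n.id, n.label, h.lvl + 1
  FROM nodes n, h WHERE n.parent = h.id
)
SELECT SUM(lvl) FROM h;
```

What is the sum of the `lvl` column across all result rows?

4

Base: id=11 (n26) at lvl 0.
Iteration 1: rows with parent in {11} -> n31 (id 14, lvl 1), n17 (id 16, lvl 1).
Iteration 2: rows with parent in {14,16} -> n21 (id 15, lvl 2).
Iteration 3: no rows with parent in {15}; recursion stops.
SUM(lvl) = 0 + 1 + 1 + 2 = 4.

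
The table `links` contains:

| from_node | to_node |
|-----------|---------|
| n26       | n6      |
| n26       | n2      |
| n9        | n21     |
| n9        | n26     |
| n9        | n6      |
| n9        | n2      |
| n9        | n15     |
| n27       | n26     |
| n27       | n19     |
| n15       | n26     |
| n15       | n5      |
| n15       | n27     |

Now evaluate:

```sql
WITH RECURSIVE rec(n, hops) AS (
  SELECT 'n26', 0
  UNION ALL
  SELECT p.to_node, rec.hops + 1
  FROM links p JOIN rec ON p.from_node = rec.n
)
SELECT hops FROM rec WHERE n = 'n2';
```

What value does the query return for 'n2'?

Base: (n26, hops=0).
Iteration 1: edges from {n26} -> (n2, hops=1), (n6, hops=1).
Iteration 2: no outgoing edges from {n2,n6}; recursion stops.

1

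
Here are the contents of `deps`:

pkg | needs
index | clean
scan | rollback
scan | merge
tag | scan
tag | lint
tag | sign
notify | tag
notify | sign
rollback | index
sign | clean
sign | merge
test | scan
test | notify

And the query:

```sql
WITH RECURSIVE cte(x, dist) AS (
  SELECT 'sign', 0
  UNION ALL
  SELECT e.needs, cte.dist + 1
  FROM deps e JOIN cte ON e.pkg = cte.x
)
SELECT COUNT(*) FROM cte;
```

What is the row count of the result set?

3

Base: (sign, dist=0).
Iteration 1: edges from {sign} -> (clean, dist=1), (merge, dist=1).
Iteration 2: no outgoing edges from {clean,merge}; recursion stops.
Total rows emitted: 3.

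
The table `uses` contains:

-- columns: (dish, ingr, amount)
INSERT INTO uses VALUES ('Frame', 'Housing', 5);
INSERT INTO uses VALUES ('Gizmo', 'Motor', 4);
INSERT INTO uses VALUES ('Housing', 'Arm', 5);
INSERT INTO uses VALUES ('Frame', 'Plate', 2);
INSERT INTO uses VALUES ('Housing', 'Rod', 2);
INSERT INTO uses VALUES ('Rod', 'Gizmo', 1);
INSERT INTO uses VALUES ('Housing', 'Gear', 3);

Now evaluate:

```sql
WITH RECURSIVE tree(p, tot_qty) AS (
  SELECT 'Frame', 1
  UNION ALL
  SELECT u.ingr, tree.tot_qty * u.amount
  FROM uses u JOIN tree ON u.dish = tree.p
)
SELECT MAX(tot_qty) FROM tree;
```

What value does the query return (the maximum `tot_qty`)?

Base: (Frame, tot_qty=1).
Iteration 1: components of {Frame} -> Housing = 1*5 = 5, Plate = 1*2 = 2.
Iteration 2: components of {Housing,Plate} -> Arm = 5*5 = 25, Gear = 5*3 = 15, Rod = 5*2 = 10.
Iteration 3: components of {Arm,Gear,Rod} -> Gizmo = 10*1 = 10.
Iteration 4: components of {Gizmo} -> Motor = 10*4 = 40.
Iteration 5: no further components; recursion stops.
tot_qty values: 1, 5, 2, 10, 15, 25, 10, 40; the maximum is 40.

40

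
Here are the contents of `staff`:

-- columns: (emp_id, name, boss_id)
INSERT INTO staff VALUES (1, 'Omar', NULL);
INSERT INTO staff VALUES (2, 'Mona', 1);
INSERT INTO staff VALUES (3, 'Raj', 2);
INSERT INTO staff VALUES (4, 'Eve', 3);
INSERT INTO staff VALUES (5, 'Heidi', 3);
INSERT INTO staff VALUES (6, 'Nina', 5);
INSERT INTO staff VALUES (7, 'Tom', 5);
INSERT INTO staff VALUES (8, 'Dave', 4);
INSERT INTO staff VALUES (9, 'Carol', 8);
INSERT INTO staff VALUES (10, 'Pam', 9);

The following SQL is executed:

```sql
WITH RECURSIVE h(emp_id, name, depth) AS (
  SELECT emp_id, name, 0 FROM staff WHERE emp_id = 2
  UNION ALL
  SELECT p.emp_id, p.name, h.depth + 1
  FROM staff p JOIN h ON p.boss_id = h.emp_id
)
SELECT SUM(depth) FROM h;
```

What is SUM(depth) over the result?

23

Base: emp_id=2 (Mona) at depth 0.
Iteration 1: rows with boss_id in {2} -> Raj (id 3, depth 1).
Iteration 2: rows with boss_id in {3} -> Eve (id 4, depth 2), Heidi (id 5, depth 2).
Iteration 3: rows with boss_id in {4,5} -> Nina (id 6, depth 3), Tom (id 7, depth 3), Dave (id 8, depth 3).
Iteration 4: rows with boss_id in {6,7,8} -> Carol (id 9, depth 4).
Iteration 5: rows with boss_id in {9} -> Pam (id 10, depth 5).
Iteration 6: no rows with boss_id in {10}; recursion stops.
SUM(depth) = 0 + 1 + 2 + 2 + 3 + 3 + 3 + 4 + 5 = 23.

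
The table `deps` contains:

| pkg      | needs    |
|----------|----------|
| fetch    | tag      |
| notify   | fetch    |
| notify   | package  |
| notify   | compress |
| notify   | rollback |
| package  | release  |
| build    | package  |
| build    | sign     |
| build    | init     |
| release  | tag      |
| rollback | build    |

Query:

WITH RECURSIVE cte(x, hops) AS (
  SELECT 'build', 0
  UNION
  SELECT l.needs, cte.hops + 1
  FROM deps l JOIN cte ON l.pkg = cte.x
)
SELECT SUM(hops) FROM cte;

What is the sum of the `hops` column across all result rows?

8

Base: (build, hops=0).
Iteration 1: edges from {build} -> (init, hops=1), (package, hops=1), (sign, hops=1).
Iteration 2: edges from {init,package,sign} -> (release, hops=2).
Iteration 3: edges from {release} -> (tag, hops=3).
Iteration 4: no outgoing edges from {tag}; recursion stops.
SUM(hops) = 0 + 1 + 1 + 1 + 2 + 3 = 8.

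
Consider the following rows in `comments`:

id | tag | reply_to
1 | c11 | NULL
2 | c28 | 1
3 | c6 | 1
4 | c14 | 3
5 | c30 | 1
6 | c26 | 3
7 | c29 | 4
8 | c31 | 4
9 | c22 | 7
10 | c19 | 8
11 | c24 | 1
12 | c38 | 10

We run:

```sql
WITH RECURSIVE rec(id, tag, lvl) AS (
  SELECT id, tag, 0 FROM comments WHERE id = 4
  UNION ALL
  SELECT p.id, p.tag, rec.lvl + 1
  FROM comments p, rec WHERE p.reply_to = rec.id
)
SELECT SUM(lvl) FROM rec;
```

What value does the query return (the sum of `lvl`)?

9

Base: id=4 (c14) at lvl 0.
Iteration 1: rows with reply_to in {4} -> c29 (id 7, lvl 1), c31 (id 8, lvl 1).
Iteration 2: rows with reply_to in {7,8} -> c22 (id 9, lvl 2), c19 (id 10, lvl 2).
Iteration 3: rows with reply_to in {9,10} -> c38 (id 12, lvl 3).
Iteration 4: no rows with reply_to in {12}; recursion stops.
SUM(lvl) = 0 + 1 + 1 + 2 + 2 + 3 = 9.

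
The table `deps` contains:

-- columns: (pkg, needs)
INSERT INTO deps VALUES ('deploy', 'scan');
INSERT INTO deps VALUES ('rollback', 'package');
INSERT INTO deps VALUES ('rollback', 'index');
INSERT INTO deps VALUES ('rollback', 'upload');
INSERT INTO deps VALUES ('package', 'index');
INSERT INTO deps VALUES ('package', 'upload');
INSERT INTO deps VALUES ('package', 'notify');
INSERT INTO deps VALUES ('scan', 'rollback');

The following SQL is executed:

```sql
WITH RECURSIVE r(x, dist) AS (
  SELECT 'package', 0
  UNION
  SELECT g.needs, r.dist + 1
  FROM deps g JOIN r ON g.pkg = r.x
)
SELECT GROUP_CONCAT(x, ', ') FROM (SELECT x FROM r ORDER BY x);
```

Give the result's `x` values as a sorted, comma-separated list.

index, notify, package, upload

Base: (package, dist=0).
Iteration 1: edges from {package} -> (index, dist=1), (notify, dist=1), (upload, dist=1).
Iteration 2: no outgoing edges from {index,notify,upload}; recursion stops.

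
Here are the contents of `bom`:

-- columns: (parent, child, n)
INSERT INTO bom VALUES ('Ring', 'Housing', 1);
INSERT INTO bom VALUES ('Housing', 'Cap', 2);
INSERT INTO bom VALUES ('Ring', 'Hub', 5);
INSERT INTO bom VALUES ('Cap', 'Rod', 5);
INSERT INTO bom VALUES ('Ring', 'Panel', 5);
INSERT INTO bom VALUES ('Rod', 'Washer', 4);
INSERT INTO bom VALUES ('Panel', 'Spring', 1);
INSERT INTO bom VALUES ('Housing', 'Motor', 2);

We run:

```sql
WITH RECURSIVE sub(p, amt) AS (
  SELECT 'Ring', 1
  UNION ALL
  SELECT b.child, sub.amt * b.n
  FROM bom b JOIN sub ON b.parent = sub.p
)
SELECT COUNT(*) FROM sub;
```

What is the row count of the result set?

9

Base: (Ring, amt=1).
Iteration 1: components of {Ring} -> Housing = 1*1 = 1, Hub = 1*5 = 5, Panel = 1*5 = 5.
Iteration 2: components of {Housing,Hub,Panel} -> Cap = 1*2 = 2, Motor = 1*2 = 2, Spring = 5*1 = 5.
Iteration 3: components of {Cap,Motor,Spring} -> Rod = 2*5 = 10.
Iteration 4: components of {Rod} -> Washer = 10*4 = 40.
Iteration 5: no further components; recursion stops.
Total rows emitted: 9.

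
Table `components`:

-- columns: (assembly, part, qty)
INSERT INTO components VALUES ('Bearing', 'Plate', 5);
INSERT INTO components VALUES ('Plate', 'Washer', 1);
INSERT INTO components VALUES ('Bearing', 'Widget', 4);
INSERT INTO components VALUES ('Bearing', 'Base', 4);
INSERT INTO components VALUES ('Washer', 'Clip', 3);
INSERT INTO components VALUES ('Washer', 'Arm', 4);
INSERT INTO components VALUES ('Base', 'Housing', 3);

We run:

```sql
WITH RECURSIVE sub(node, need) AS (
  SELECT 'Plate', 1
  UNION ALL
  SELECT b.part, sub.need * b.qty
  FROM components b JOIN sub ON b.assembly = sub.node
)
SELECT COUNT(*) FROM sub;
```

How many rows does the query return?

Base: (Plate, need=1).
Iteration 1: components of {Plate} -> Washer = 1*1 = 1.
Iteration 2: components of {Washer} -> Arm = 1*4 = 4, Clip = 1*3 = 3.
Iteration 3: no further components; recursion stops.
Total rows emitted: 4.

4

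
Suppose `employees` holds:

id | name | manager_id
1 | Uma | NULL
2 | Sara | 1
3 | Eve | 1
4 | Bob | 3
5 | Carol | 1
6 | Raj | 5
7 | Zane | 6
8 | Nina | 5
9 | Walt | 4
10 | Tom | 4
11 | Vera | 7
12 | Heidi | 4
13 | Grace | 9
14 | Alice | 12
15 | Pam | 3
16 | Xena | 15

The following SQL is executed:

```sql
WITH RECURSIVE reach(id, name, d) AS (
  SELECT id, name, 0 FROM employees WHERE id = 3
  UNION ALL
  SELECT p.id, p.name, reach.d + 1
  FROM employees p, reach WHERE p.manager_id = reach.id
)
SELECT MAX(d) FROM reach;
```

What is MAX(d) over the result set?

3

Base: id=3 (Eve) at d 0.
Iteration 1: rows with manager_id in {3} -> Bob (id 4, d 1), Pam (id 15, d 1).
Iteration 2: rows with manager_id in {4,15} -> Walt (id 9, d 2), Tom (id 10, d 2), Heidi (id 12, d 2), Xena (id 16, d 2).
Iteration 3: rows with manager_id in {9,10,12,16} -> Grace (id 13, d 3), Alice (id 14, d 3).
Iteration 4: no rows with manager_id in {13,14}; recursion stops.
d values: 0, 1, 1, 2, 2, 2, 2, 3, 3; the maximum is 3.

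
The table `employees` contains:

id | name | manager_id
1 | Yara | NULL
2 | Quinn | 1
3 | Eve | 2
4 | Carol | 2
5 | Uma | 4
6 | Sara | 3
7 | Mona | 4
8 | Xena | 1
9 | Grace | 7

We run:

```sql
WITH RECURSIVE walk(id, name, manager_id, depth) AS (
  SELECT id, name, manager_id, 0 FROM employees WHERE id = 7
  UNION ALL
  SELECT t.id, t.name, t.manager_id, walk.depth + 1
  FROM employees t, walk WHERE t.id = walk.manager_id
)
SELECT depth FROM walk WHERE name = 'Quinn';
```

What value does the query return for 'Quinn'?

2

Base: id=7 (Mona), manager_id=4, depth 0.
Iteration 1: join on id=4 -> Carol (id 4, manager_id=2, depth 1).
Iteration 2: join on id=2 -> Quinn (id 2, manager_id=1, depth 2).
Iteration 3: join on id=1 -> Yara (id 1, manager_id=NULL, depth 3).
Iteration 4: manager_id is NULL; no match; recursion stops.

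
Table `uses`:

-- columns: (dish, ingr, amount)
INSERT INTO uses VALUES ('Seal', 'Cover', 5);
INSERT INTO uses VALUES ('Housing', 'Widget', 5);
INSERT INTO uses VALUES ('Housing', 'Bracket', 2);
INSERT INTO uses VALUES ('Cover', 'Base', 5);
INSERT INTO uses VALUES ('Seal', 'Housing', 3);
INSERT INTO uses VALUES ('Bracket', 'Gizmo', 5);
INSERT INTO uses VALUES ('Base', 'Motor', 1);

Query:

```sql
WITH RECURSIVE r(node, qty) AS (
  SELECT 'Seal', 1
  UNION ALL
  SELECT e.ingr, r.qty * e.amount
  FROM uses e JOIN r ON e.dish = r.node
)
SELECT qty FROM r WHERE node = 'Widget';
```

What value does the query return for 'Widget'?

15

Base: (Seal, qty=1).
Iteration 1: components of {Seal} -> Cover = 1*5 = 5, Housing = 1*3 = 3.
Iteration 2: components of {Cover,Housing} -> Base = 5*5 = 25, Bracket = 3*2 = 6, Widget = 3*5 = 15.
Iteration 3: components of {Base,Bracket,Widget} -> Gizmo = 6*5 = 30, Motor = 25*1 = 25.
Iteration 4: no further components; recursion stops.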